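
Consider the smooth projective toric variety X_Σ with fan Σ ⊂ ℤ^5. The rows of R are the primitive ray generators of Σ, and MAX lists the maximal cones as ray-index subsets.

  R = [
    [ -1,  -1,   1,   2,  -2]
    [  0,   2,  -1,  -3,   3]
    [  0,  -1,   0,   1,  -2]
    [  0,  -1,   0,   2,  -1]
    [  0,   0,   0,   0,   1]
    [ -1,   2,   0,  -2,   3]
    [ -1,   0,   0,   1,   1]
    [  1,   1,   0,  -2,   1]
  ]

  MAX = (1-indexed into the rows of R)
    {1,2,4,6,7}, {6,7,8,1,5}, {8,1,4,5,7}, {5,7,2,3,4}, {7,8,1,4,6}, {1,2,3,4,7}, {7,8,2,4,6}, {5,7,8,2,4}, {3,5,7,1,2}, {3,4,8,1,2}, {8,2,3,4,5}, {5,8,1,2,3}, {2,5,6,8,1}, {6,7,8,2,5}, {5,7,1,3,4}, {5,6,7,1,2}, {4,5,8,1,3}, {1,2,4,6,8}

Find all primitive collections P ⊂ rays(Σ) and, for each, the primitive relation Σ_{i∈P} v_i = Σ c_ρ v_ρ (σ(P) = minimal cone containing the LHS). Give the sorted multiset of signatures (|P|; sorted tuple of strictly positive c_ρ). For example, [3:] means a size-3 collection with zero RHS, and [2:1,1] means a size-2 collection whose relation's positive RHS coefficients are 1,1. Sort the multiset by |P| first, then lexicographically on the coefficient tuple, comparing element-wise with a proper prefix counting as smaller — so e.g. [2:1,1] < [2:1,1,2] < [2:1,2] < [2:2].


Primitive collections (5):

  {3,6}:  v_{3} + v_{6} = v_{1} + v_{2}  ⟹  sig = [2:1,1]
  {3,7,8}:  v_{3} + v_{7} + v_{8} = 0  ⟹  sig = [3:]
  {4,5,6}:  v_{4} + v_{5} + v_{6} = 2·v_{7} + v_{8}  ⟹  sig = [3:1,2]
  {1,2,4,5}:  v_{1} + v_{2} + v_{4} + v_{5} = v_{7}  ⟹  sig = [4:1]
  {1,2,7,8}:  v_{1} + v_{2} + v_{7} + v_{8} = v_{6}  ⟹  sig = [4:1]

Sorted signature multiset PRS(X):
[[2:1,1], [3:], [3:1,2], [4:1], [4:1]]


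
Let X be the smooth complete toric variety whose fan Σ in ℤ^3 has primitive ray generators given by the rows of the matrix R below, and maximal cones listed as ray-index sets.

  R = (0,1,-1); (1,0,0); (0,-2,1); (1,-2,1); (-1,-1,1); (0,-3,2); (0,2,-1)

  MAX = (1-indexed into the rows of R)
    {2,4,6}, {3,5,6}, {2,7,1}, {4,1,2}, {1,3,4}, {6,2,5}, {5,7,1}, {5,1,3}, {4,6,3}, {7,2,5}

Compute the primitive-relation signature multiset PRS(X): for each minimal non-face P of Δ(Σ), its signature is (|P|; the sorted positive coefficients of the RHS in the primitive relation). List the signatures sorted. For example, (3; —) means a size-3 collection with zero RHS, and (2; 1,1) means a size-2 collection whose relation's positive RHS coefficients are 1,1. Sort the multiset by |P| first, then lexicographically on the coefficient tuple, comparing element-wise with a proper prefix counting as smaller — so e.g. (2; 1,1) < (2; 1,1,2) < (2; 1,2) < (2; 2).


Minimal non-faces — 7 found among 7 rays, 10 max cones:

  P={3,7}:  v_{3} + v_{7} = 0 — sig = (2; —)
  P={1,6}:  v_{1} + v_{6} = v_{3} — sig = (2; 1)
  P={2,3}:  v_{2} + v_{3} = v_{4} — sig = (2; 1)
  P={4,5}:  v_{4} + v_{5} = v_{6} — sig = (2; 1)
  P={4,7}:  v_{4} + v_{7} = v_{2} — sig = (2; 1)
  P={6,7}:  v_{6} + v_{7} = v_{2} + v_{5} — sig = (2; 1,1)
  P={1,2,5}:  v_{1} + v_{2} + v_{5} = 0 — sig = (3; —)

so the primitive-relation signature multiset is
{ (2; —),  (2; 1) ×4,  (2; 1,1),  (3; —) }


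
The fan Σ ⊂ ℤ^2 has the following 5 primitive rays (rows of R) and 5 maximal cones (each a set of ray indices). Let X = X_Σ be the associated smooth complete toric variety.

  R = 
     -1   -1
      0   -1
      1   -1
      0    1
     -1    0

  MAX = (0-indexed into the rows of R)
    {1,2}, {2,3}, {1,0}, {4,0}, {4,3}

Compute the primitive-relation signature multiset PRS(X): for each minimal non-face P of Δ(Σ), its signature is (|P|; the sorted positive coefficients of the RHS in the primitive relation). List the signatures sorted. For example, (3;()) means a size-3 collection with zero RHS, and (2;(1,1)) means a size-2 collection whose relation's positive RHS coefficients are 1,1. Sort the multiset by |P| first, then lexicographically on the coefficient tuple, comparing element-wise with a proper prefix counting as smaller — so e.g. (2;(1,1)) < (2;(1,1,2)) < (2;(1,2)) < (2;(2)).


The 5 primitive collections of Σ (r=5, n=2):

  P = {1,3}:  v_{1} + v_{3} = 0 — sig = (2;())
  P = {0,3}:  v_{0} + v_{3} = v_{4} — sig = (2;(1))
  P = {1,4}:  v_{1} + v_{4} = v_{0} — sig = (2;(1))
  P = {2,4}:  v_{2} + v_{4} = v_{1} — sig = (2;(1))
  P = {0,2}:  v_{0} + v_{2} = 2·v_{1} — sig = (2;(2))

Hence PRS(X_Σ) =
    (2;())
    (2;(1))
    (2;(1))
    (2;(1))
    (2;(2))


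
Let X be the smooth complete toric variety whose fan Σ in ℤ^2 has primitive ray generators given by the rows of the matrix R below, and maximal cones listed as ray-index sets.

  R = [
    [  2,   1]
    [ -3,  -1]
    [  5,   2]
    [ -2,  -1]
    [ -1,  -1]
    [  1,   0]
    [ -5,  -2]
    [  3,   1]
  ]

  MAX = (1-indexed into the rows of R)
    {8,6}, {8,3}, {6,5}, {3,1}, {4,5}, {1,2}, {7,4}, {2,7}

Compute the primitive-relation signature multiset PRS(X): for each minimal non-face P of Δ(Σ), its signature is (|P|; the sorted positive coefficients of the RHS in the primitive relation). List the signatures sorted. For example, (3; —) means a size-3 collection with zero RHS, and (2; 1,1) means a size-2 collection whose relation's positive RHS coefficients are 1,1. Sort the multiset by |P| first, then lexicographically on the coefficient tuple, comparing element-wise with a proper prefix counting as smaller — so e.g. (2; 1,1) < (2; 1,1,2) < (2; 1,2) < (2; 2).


Δ(Σ) — 8 vertices, 20 min non-faces:

  P={1,4}:  v_{1} + v_{4} = 0 ; sig = (2; —)
  P={2,8}:  v_{2} + v_{8} = 0 ; sig = (2; —)
  P={3,7}:  v_{3} + v_{7} = 0 ; sig = (2; —)
  P={1,5}:  v_{1} + v_{5} = v_{6} ; sig = (2; 1)
  P={1,6}:  v_{1} + v_{6} = v_{8} ; sig = (2; 1)
  P={1,7}:  v_{1} + v_{7} = v_{2} ; sig = (2; 1)
  P={1,8}:  v_{1} + v_{8} = v_{3} ; sig = (2; 1)
  P={2,3}:  v_{2} + v_{3} = v_{1} ; sig = (2; 1)
  P={2,4}:  v_{2} + v_{4} = v_{7} ; sig = (2; 1)
  P={2,6}:  v_{2} + v_{6} = v_{4} ; sig = (2; 1)
  P={3,4}:  v_{3} + v_{4} = v_{8} ; sig = (2; 1)
  P={4,6}:  v_{4} + v_{6} = v_{5} ; sig = (2; 1)
  P={4,8}:  v_{4} + v_{8} = v_{6} ; sig = (2; 1)
  P={7,8}:  v_{7} + v_{8} = v_{4} ; sig = (2; 1)
  P={3,5}:  v_{3} + v_{5} = v_{6} + v_{8} ; sig = (2; 1,1)
  P={2,5}:  v_{2} + v_{5} = 2·v_{4} ; sig = (2; 2)
  P={3,6}:  v_{3} + v_{6} = 2·v_{8} ; sig = (2; 2)
  P={5,8}:  v_{5} + v_{8} = 2·v_{6} ; sig = (2; 2)
  P={6,7}:  v_{6} + v_{7} = 2·v_{4} ; sig = (2; 2)
  P={5,7}:  v_{5} + v_{7} = 3·v_{4} ; sig = (2; 3)

Hence PRS(X_Σ) =
{ (2; —) ×3,  (2; 1) ×11,  (2; 1,1),  (2; 2) ×4,  (2; 3) }


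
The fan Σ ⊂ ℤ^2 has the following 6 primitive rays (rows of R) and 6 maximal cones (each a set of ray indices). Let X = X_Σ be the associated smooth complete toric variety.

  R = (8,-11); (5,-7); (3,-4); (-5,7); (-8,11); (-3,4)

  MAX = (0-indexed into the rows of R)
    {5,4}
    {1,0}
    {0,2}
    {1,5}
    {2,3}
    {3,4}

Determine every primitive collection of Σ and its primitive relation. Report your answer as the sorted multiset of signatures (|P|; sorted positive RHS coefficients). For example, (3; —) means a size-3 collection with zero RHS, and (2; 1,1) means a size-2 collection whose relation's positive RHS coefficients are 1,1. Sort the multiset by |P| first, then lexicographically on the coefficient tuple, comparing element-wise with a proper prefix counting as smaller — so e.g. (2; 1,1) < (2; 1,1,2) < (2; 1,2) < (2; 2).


Minimal non-faces — 9 found among 6 rays, 6 max cones:

  {0,4}:  v_{0} + v_{4} = 0 — sig = (2; —)
  {1,3}:  v_{1} + v_{3} = 0 — sig = (2; —)
  {2,5}:  v_{2} + v_{5} = 0 — sig = (2; —)
  {0,3}:  v_{0} + v_{3} = v_{2} — sig = (2; 1)
  {0,5}:  v_{0} + v_{5} = v_{1} — sig = (2; 1)
  {1,2}:  v_{1} + v_{2} = v_{0} — sig = (2; 1)
  {1,4}:  v_{1} + v_{4} = v_{5} — sig = (2; 1)
  {2,4}:  v_{2} + v_{4} = v_{3} — sig = (2; 1)
  {3,5}:  v_{3} + v_{5} = v_{4} — sig = (2; 1)

so the primitive-relation signature multiset is
    |P|=2: 9 collections, coeffs (), (), (), (1), (1), (1), (1), (1), (1)


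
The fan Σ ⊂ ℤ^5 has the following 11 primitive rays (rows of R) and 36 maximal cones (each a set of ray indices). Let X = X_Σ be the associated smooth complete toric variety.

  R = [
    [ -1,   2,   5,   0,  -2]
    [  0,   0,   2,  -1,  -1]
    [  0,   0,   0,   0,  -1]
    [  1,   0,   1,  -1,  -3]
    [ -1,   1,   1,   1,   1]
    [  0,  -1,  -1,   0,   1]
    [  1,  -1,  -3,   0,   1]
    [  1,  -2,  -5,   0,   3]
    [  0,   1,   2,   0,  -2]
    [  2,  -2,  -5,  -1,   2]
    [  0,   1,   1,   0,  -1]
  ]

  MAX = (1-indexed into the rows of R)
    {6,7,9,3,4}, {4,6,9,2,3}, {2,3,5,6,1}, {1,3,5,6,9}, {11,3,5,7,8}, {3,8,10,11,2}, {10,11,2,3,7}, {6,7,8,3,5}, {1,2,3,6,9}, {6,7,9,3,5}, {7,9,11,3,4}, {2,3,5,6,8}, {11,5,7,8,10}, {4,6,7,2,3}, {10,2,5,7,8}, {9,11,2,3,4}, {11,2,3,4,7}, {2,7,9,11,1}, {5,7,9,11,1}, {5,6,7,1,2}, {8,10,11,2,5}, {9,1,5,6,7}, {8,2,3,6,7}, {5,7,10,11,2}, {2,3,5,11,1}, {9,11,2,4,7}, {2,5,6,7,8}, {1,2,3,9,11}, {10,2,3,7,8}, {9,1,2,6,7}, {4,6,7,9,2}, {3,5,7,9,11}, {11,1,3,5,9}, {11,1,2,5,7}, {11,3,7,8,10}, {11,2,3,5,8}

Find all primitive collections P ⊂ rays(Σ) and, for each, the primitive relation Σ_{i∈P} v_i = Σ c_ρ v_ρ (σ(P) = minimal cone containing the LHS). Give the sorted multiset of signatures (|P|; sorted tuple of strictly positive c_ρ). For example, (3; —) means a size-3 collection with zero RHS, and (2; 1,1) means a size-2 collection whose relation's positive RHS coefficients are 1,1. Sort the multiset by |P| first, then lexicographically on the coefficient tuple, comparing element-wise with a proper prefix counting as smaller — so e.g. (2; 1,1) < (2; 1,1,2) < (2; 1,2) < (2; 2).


Σ has 16 primitive collections:

  P={6,11}:  v_{6} + v_{11} = 0  →  sig = (2; —)
  P={4,5}:  v_{4} + v_{5} = v_{9}  →  sig = (2; 1)
  P={8,9}:  v_{8} + v_{9} = v_{7}  →  sig = (2; 1)
  P={1,8}:  v_{1} + v_{8} = v_{2} + v_{5} + v_{7}  →  sig = (2; 1,1,1)
  P={6,10}:  v_{6} + v_{10} = v_{2} + v_{7} + v_{8}  →  sig = (2; 1,1,1)
  P={4,8}:  v_{4} + v_{8} = v_{2} + v_{3} + 2·v_{7}  →  sig = (2; 1,1,2)
  P={9,10}:  v_{9} + v_{10} = v_{2} + 2·v_{7} + v_{11}  →  sig = (2; 1,1,2)
  P={1,10}:  v_{1} + v_{10} = 2·v_{2} + v_{5} + 2·v_{7} + v_{11}  →  sig = (2; 1,1,2,2)
  P={4,10}:  v_{4} + v_{10} = 2·v_{2} + v_{3} + 3·v_{7} + v_{11}  →  sig = (2; 1,1,2,3)
  P={1,4}:  v_{1} + v_{4} = v_{2} + 2·v_{9}  →  sig = (2; 1,2)
  P={1,3,7}:  v_{1} + v_{3} + v_{7} = v_{9}  →  sig = (3; 1)
  P={2,5,9}:  v_{2} + v_{5} + v_{9} = v_{1}  →  sig = (3; 1)
  P={3,5,10}:  v_{3} + v_{5} + v_{10} = v_{8} + v_{11}  →  sig = (3; 1,1)
  P={2,3,5,7}:  v_{2} + v_{3} + v_{5} + v_{7} = 0  →  sig = (4; —)
  P={2,3,7,9}:  v_{2} + v_{3} + v_{7} + v_{9} = v_{4}  →  sig = (4; 1)
  P={2,7,8,11}:  v_{2} + v_{7} + v_{8} + v_{11} = v_{10}  →  sig = (4; 1)

Sorted signature multiset PRS(X):
{ (2; —),  (2; 1) ×2,  (2; 1,1,1) ×2,  (2; 1,1,2) ×2,  (2; 1,1,2,2),  (2; 1,1,2,3),  (2; 1,2),  (3; 1) ×2,  (3; 1,1),  (4; —),  (4; 1) ×2 }


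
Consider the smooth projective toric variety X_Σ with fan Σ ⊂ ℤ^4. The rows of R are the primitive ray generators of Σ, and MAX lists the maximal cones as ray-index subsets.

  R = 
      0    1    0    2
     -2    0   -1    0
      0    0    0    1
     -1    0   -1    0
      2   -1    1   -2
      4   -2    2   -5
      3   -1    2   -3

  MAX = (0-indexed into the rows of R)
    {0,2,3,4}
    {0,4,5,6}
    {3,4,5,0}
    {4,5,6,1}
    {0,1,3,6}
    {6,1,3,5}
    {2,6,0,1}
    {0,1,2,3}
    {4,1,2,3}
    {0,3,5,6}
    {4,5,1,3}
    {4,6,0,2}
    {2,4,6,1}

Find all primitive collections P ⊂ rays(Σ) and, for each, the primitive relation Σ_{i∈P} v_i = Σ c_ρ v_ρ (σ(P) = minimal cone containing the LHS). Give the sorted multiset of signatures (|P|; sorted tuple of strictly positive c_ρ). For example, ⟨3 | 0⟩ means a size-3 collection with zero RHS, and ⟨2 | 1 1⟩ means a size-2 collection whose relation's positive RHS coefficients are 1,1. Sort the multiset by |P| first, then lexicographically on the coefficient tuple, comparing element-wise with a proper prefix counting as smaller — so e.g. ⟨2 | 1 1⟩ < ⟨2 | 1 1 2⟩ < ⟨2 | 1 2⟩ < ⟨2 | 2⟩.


Δ(Σ) — 7 vertices, 5 min non-faces:

  P = {2,5}:  v_{2} + v_{5} = 2·v_{4} — sig = ⟨2 | 2⟩
  P = {0,1,4}:  v_{0} + v_{1} + v_{4} = 0 — sig = ⟨3 | 0⟩
  P = {2,3,6}:  v_{2} + v_{3} + v_{6} = v_{4} — sig = ⟨3 | 1⟩
  P = {3,4,6}:  v_{3} + v_{4} + v_{6} = v_{5} — sig = ⟨3 | 1⟩
  P = {0,1,5}:  v_{0} + v_{1} + v_{5} = v_{3} + v_{6} — sig = ⟨3 | 1 1⟩

Signatures (|P|; sorted positive RHS coefficients), sorted:
    ⟨2 | 2⟩
    ⟨3 | 0⟩
    ⟨3 | 1⟩
    ⟨3 | 1⟩
    ⟨3 | 1 1⟩


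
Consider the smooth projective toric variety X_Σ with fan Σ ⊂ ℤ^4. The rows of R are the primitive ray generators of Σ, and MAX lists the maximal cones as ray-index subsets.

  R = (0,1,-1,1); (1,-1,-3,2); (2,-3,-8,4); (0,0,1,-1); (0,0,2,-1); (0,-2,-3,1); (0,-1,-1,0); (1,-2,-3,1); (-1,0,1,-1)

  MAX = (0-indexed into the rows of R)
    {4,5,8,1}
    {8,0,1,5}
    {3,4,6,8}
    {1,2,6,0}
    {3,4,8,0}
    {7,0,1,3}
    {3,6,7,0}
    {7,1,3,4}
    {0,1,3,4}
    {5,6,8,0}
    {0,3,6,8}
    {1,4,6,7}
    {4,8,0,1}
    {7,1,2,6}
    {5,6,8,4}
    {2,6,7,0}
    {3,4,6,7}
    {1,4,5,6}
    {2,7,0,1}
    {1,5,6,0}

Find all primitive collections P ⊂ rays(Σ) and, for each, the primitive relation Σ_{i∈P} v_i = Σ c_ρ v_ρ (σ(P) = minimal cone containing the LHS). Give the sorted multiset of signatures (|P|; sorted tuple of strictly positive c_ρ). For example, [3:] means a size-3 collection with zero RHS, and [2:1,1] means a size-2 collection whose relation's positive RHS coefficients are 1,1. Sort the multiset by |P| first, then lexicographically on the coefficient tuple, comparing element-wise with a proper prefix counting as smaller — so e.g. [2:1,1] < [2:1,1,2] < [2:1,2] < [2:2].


Minimal non-faces — 14 found among 9 rays, 20 max cones:

  {2,4}:  v_{2} + v_{4} = v_{1} + v_{7}  ⟹  sig = [2:1,1]
  {2,8}:  v_{2} + v_{8} = v_{0} + v_{1} + 3·v_{6}  ⟹  sig = [2:1,1,3]
  {2,3}:  v_{2} + v_{3} = v_{0} + 2·v_{7}  ⟹  sig = [2:1,2]
  {2,5}:  v_{2} + v_{5} = v_{0} + 2·v_{1} + 4·v_{6}  ⟹  sig = [2:1,2,4]
  {5,7}:  v_{5} + v_{7} = v_{1} + 3·v_{6}  ⟹  sig = [2:1,3]
  {3,5}:  v_{3} + v_{5} = 2·v_{6}  ⟹  sig = [2:2]
  {7,8}:  v_{7} + v_{8} = 2·v_{6}  ⟹  sig = [2:2]
  {0,4,6}:  v_{0} + v_{4} + v_{6} = 0  ⟹  sig = [3:]
  {1,3,6}:  v_{1} + v_{3} + v_{6} = v_{7}  ⟹  sig = [3:1]
  {1,3,8}:  v_{1} + v_{3} + v_{8} = v_{6}  ⟹  sig = [3:1]
  {1,6,8}:  v_{1} + v_{6} + v_{8} = v_{5}  ⟹  sig = [3:1]
  {0,4,5}:  v_{0} + v_{4} + v_{5} = v_{1} + v_{8}  ⟹  sig = [3:1,1]
  {0,4,7}:  v_{0} + v_{4} + v_{7} = v_{1} + v_{3}  ⟹  sig = [3:1,1]
  {0,1,6,7}:  v_{0} + v_{1} + v_{6} + v_{7} = v_{2}  ⟹  sig = [4:1]

so the primitive-relation signature multiset is
    [2:1,1]
    [2:1,1,3]
    [2:1,2]
    [2:1,2,4]
    [2:1,3]
    [2:2]
    [2:2]
    [3:]
    [3:1]
    [3:1]
    [3:1]
    [3:1,1]
    [3:1,1]
    [4:1]


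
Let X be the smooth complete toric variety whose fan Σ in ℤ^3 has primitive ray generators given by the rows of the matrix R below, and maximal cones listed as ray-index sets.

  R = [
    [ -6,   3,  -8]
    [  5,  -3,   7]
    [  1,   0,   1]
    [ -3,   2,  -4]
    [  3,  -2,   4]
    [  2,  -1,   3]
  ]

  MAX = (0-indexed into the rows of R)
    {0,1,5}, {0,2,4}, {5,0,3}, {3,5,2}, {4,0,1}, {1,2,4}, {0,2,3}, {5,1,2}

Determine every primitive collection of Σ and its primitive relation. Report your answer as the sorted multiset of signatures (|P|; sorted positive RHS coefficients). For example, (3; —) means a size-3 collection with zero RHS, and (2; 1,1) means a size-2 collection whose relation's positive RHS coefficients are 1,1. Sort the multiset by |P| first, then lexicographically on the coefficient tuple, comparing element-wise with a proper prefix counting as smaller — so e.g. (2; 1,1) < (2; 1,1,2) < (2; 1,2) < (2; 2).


Minimal non-faces — 5 found among 6 rays, 8 max cones:

  P={3,4}:  v_{3} + v_{4} = 0 ; sig = (2; —)
  P={1,3}:  v_{1} + v_{3} = v_{5} ; sig = (2; 1)
  P={4,5}:  v_{4} + v_{5} = v_{1} ; sig = (2; 1)
  P={0,1,2}:  v_{0} + v_{1} + v_{2} = 0 ; sig = (3; —)
  P={0,2,5}:  v_{0} + v_{2} + v_{5} = v_{3} ; sig = (3; 1)

so the primitive-relation signature multiset is
    (2; —)
    (2; 1)
    (2; 1)
    (3; —)
    (3; 1)


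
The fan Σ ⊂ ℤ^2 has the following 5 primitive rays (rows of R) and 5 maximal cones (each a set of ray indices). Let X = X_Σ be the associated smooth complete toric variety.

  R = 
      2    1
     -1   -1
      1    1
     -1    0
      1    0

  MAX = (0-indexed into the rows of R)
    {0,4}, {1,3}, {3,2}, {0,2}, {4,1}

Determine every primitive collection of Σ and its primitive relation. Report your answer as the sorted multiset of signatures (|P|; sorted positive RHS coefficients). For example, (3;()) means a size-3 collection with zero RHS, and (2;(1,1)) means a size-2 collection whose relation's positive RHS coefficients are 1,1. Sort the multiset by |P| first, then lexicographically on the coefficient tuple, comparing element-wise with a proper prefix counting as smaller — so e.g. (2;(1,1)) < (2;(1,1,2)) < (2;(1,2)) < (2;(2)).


|primitive collections| = 5. Relations:

  P = {1,2}:  v_{1} + v_{2} = 0  ⟹  sig = (2;())
  P = {3,4}:  v_{3} + v_{4} = 0  ⟹  sig = (2;())
  P = {0,1}:  v_{0} + v_{1} = v_{4}  ⟹  sig = (2;(1))
  P = {0,3}:  v_{0} + v_{3} = v_{2}  ⟹  sig = (2;(1))
  P = {2,4}:  v_{2} + v_{4} = v_{0}  ⟹  sig = (2;(1))

Sorted signature multiset PRS(X):
    (2;())
    (2;())
    (2;(1))
    (2;(1))
    (2;(1))


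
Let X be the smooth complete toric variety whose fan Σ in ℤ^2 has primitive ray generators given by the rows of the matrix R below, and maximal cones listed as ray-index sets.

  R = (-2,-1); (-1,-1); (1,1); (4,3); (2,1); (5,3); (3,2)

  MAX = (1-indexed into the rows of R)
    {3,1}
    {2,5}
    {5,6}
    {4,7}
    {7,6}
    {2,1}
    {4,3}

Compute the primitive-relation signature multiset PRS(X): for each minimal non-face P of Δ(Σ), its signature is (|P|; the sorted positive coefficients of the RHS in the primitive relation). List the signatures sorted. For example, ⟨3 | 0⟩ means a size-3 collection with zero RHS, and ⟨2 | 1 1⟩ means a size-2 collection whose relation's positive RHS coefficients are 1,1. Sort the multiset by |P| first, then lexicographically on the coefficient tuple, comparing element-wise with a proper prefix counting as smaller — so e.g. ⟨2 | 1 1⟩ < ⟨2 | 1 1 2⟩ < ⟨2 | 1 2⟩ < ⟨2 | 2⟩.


Minimal non-faces — 14 found among 7 rays, 7 max cones:

  • {1,5}:  v_{1} + v_{5} = 0  →  sig = ⟨2 | 0⟩
  • {2,3}:  v_{2} + v_{3} = 0  →  sig = ⟨2 | 0⟩
  • {1,6}:  v_{1} + v_{6} = v_{7}  →  sig = ⟨2 | 1⟩
  • {1,7}:  v_{1} + v_{7} = v_{3}  →  sig = ⟨2 | 1⟩
  • {2,4}:  v_{2} + v_{4} = v_{7}  →  sig = ⟨2 | 1⟩
  • {2,7}:  v_{2} + v_{7} = v_{5}  →  sig = ⟨2 | 1⟩
  • {3,5}:  v_{3} + v_{5} = v_{7}  →  sig = ⟨2 | 1⟩
  • {3,7}:  v_{3} + v_{7} = v_{4}  →  sig = ⟨2 | 1⟩
  • {5,7}:  v_{5} + v_{7} = v_{6}  →  sig = ⟨2 | 1⟩
  • {1,4}:  v_{1} + v_{4} = 2·v_{3}  →  sig = ⟨2 | 2⟩
  • {2,6}:  v_{2} + v_{6} = 2·v_{5}  →  sig = ⟨2 | 2⟩
  • {3,6}:  v_{3} + v_{6} = 2·v_{7}  →  sig = ⟨2 | 2⟩
  • {4,5}:  v_{4} + v_{5} = 2·v_{7}  →  sig = ⟨2 | 2⟩
  • {4,6}:  v_{4} + v_{6} = 3·v_{7}  →  sig = ⟨2 | 3⟩

Sorted signature multiset PRS(X):
[⟨2 | 0⟩, ⟨2 | 0⟩, ⟨2 | 1⟩, ⟨2 | 1⟩, ⟨2 | 1⟩, ⟨2 | 1⟩, ⟨2 | 1⟩, ⟨2 | 1⟩, ⟨2 | 1⟩, ⟨2 | 2⟩, ⟨2 | 2⟩, ⟨2 | 2⟩, ⟨2 | 2⟩, ⟨2 | 3⟩]


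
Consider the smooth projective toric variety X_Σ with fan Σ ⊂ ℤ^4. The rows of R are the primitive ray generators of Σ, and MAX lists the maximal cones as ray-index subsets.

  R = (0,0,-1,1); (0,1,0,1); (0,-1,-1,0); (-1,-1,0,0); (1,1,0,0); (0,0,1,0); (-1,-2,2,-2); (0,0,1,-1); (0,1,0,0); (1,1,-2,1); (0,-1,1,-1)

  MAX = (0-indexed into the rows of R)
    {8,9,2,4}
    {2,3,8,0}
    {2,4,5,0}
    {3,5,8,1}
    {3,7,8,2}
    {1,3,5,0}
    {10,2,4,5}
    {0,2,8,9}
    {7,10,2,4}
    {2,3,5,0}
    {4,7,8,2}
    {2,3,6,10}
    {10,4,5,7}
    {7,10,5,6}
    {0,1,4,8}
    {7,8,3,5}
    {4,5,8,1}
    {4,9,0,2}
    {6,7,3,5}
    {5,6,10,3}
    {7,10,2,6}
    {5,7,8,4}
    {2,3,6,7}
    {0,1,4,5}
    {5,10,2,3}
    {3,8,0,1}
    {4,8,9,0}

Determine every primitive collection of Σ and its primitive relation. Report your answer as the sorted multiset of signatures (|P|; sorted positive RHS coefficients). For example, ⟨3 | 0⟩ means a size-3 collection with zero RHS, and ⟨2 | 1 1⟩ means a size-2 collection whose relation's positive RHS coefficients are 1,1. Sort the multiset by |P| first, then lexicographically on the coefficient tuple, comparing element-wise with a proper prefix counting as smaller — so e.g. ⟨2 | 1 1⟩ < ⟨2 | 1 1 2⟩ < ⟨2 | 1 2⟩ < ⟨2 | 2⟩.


The 23 primitive collections of Σ (r=11, n=4):

  {0,7}:  v_{0} + v_{7} = 0 — sig = ⟨2 | 0⟩
  {3,4}:  v_{3} + v_{4} = 0 — sig = ⟨2 | 0⟩
  {1,2}:  v_{1} + v_{2} = v_{0} — sig = ⟨2 | 1⟩
  {1,10}:  v_{1} + v_{10} = v_{5} — sig = ⟨2 | 1⟩
  {8,10}:  v_{8} + v_{10} = v_{7} — sig = ⟨2 | 1⟩
  {0,6}:  v_{0} + v_{6} = v_{3} + v_{10} — sig = ⟨2 | 1 1⟩
  {0,10}:  v_{0} + v_{10} = v_{2} + v_{5} — sig = ⟨2 | 1 1⟩
  {1,7}:  v_{1} + v_{7} = v_{5} + v_{8} — sig = ⟨2 | 1 1⟩
  {4,6}:  v_{4} + v_{6} = v_{7} + v_{10} — sig = ⟨2 | 1 1⟩
  {5,9}:  v_{5} + v_{9} = v_{0} + v_{4} — sig = ⟨2 | 1 1⟩
  {6,9}:  v_{6} + v_{9} = v_{2} + v_{7} — sig = ⟨2 | 1 1⟩
  {9,10}:  v_{9} + v_{10} = v_{2} + v_{4} — sig = ⟨2 | 1 1⟩
  {1,6}:  v_{1} + v_{6} = v_{3} + v_{5} + v_{7} — sig = ⟨2 | 1 1 1⟩
  {3,9}:  v_{3} + v_{9} = v_{0} + v_{2} + v_{8} — sig = ⟨2 | 1 1 1⟩
  {7,9}:  v_{7} + v_{9} = v_{2} + v_{4} + v_{8} — sig = ⟨2 | 1 1 1⟩
  {1,9}:  v_{1} + v_{9} = 2·v_{0} + v_{4} + v_{8} — sig = ⟨2 | 1 1 2⟩
  {6,8}:  v_{6} + v_{8} = v_{3} + 2·v_{7} — sig = ⟨2 | 1 2⟩
  {2,5,8}:  v_{2} + v_{5} + v_{8} = 0 — sig = ⟨3 | 0⟩
  {0,5,8}:  v_{0} + v_{5} + v_{8} = v_{1} — sig = ⟨3 | 1⟩
  {2,5,7}:  v_{2} + v_{5} + v_{7} = v_{10} — sig = ⟨3 | 1⟩
  {3,7,10}:  v_{3} + v_{7} + v_{10} = v_{6} — sig = ⟨3 | 1⟩
  {2,5,6}:  v_{2} + v_{5} + v_{6} = v_{3} + 2·v_{10} — sig = ⟨3 | 1 2⟩
  {0,2,4,8}:  v_{0} + v_{2} + v_{4} + v_{8} = v_{9} — sig = ⟨4 | 1⟩

so the primitive-relation signature multiset is
[⟨2 | 0⟩, ⟨2 | 0⟩, ⟨2 | 1⟩, ⟨2 | 1⟩, ⟨2 | 1⟩, ⟨2 | 1 1⟩, ⟨2 | 1 1⟩, ⟨2 | 1 1⟩, ⟨2 | 1 1⟩, ⟨2 | 1 1⟩, ⟨2 | 1 1⟩, ⟨2 | 1 1⟩, ⟨2 | 1 1 1⟩, ⟨2 | 1 1 1⟩, ⟨2 | 1 1 1⟩, ⟨2 | 1 1 2⟩, ⟨2 | 1 2⟩, ⟨3 | 0⟩, ⟨3 | 1⟩, ⟨3 | 1⟩, ⟨3 | 1⟩, ⟨3 | 1 2⟩, ⟨4 | 1⟩]


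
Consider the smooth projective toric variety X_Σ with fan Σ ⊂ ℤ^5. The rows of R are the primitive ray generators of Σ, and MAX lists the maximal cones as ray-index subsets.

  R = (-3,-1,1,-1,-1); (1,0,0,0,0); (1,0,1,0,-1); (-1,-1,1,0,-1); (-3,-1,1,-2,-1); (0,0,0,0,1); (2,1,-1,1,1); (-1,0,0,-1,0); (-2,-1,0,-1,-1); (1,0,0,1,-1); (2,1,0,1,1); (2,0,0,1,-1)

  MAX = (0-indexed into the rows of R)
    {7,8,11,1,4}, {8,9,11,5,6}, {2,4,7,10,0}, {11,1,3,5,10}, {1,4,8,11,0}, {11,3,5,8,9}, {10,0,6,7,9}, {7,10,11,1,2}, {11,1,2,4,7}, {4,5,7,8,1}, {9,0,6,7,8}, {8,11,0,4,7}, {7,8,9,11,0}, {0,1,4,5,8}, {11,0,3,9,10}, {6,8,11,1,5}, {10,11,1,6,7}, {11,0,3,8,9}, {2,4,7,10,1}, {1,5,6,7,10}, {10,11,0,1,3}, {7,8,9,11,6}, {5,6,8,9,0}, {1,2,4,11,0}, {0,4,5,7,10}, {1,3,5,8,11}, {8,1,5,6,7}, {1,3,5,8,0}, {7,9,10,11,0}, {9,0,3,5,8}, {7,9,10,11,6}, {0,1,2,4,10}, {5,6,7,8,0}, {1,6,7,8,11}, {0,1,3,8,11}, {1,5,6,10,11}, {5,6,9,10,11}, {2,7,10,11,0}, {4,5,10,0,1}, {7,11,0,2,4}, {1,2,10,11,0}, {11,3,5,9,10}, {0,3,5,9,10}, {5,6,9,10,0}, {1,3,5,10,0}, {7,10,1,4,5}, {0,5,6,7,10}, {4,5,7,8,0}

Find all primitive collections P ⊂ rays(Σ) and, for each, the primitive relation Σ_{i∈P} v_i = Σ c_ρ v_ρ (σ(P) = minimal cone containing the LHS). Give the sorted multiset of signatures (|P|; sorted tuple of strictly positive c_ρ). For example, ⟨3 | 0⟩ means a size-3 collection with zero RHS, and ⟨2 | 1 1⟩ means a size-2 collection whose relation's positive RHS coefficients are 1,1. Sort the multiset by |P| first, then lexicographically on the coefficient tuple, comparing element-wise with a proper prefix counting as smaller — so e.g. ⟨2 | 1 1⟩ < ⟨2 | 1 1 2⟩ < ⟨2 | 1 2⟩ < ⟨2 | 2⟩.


Minimal non-faces — 20 found among 12 rays, 48 max cones:

  P={8,10}:  v_{8} + v_{10} = 0  →  sig = ⟨2 | 0⟩
  P={1,9}:  v_{1} + v_{9} = v_{11}  →  sig = ⟨2 | 1⟩
  P={4,6}:  v_{4} + v_{6} = v_{7}  →  sig = ⟨2 | 1⟩
  P={2,8}:  v_{2} + v_{8} = v_{4} + v_{11}  →  sig = ⟨2 | 1 1⟩
  P={3,6}:  v_{3} + v_{6} = v_{5} + v_{9}  →  sig = ⟨2 | 1 1⟩
  P={3,7}:  v_{3} + v_{7} = v_{0} + v_{1}  →  sig = ⟨2 | 1 1⟩
  P={2,6}:  v_{2} + v_{6} = v_{7} + v_{10} + v_{11}  →  sig = ⟨2 | 1 1 1⟩
  P={4,9}:  v_{4} + v_{9} = v_{0} + v_{7} + v_{11}  →  sig = ⟨2 | 1 1 1⟩
  P={2,9}:  v_{2} + v_{9} = v_{0} + v_{7} + v_{10} + 2·v_{11}  →  sig = ⟨2 | 1 1 1 2⟩
  P={2,5}:  v_{2} + v_{5} = v_{0} + 2·v_{1} + v_{10}  →  sig = ⟨2 | 1 1 2⟩
  P={2,3}:  v_{2} + v_{3} = 2·v_{0} + 2·v_{1} + v_{10} + v_{11}  →  sig = ⟨2 | 1 1 2 2⟩
  P={3,4}:  v_{3} + v_{4} = 2·v_{0} + 2·v_{1}  →  sig = ⟨2 | 2 2⟩
  P={0,1,6}:  v_{0} + v_{1} + v_{6} = 0  →  sig = ⟨3 | 0⟩
  P={5,7,9}:  v_{5} + v_{7} + v_{9} = 0  →  sig = ⟨3 | 0⟩
  P={0,1,7}:  v_{0} + v_{1} + v_{7} = v_{4}  →  sig = ⟨3 | 1⟩
  P={0,5,11}:  v_{0} + v_{5} + v_{11} = v_{3}  →  sig = ⟨3 | 1⟩
  P={0,6,11}:  v_{0} + v_{6} + v_{11} = v_{9}  →  sig = ⟨3 | 1⟩
  P={4,10,11}:  v_{4} + v_{10} + v_{11} = v_{2}  →  sig = ⟨3 | 1⟩
  P={5,7,11}:  v_{5} + v_{7} + v_{11} = v_{1}  →  sig = ⟨3 | 1⟩
  P={4,5,11}:  v_{4} + v_{5} + v_{11} = v_{0} + 2·v_{1}  →  sig = ⟨3 | 1 2⟩

Signatures (|P|; sorted positive RHS coefficients), sorted:
    |P|=2: 12 collections, coeffs (), (1), (1), (1,1), (1,1), (1,1), (1,1,1), (1,1,1), (1,1,1,2), (1,1,2), (1,1,2,2), (2,2)
    |P|=3: 8 collections, coeffs (), (), (1), (1), (1), (1), (1), (1,2)


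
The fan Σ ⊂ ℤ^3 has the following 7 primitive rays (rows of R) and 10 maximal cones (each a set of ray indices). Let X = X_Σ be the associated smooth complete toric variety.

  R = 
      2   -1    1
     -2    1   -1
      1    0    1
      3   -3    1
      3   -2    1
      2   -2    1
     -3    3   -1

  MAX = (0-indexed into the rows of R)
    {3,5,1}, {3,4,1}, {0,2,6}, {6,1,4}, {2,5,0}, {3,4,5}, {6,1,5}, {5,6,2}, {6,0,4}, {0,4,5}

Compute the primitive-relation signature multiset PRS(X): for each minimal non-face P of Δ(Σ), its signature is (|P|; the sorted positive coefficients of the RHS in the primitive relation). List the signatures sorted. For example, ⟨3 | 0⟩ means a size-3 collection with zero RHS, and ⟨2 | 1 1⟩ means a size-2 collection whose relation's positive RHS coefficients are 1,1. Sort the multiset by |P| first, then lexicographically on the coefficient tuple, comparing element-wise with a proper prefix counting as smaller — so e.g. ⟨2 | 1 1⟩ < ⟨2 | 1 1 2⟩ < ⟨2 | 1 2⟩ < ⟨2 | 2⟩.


The 9 primitive collections of Σ (r=7, n=3):

  {0,1}:  v_{0} + v_{1} = 0  ⟹  sig = ⟨2 | 0⟩
  {3,6}:  v_{3} + v_{6} = 0  ⟹  sig = ⟨2 | 0⟩
  {0,3}:  v_{0} + v_{3} = v_{4} + v_{5}  ⟹  sig = ⟨2 | 1 1⟩
  {1,2}:  v_{1} + v_{2} = v_{5} + v_{6}  ⟹  sig = ⟨2 | 1 1⟩
  {2,3}:  v_{2} + v_{3} = v_{0} + v_{5}  ⟹  sig = ⟨2 | 1 1⟩
  {2,4}:  v_{2} + v_{4} = 2·v_{0}  ⟹  sig = ⟨2 | 2⟩
  {0,5,6}:  v_{0} + v_{5} + v_{6} = v_{2}  ⟹  sig = ⟨3 | 1⟩
  {1,4,5}:  v_{1} + v_{4} + v_{5} = v_{3}  ⟹  sig = ⟨3 | 1⟩
  {4,5,6}:  v_{4} + v_{5} + v_{6} = v_{0}  ⟹  sig = ⟨3 | 1⟩

Signatures (|P|; sorted positive RHS coefficients), sorted:
{ ⟨2 | 0⟩ ×2,  ⟨2 | 1 1⟩ ×3,  ⟨2 | 2⟩,  ⟨3 | 1⟩ ×3 }


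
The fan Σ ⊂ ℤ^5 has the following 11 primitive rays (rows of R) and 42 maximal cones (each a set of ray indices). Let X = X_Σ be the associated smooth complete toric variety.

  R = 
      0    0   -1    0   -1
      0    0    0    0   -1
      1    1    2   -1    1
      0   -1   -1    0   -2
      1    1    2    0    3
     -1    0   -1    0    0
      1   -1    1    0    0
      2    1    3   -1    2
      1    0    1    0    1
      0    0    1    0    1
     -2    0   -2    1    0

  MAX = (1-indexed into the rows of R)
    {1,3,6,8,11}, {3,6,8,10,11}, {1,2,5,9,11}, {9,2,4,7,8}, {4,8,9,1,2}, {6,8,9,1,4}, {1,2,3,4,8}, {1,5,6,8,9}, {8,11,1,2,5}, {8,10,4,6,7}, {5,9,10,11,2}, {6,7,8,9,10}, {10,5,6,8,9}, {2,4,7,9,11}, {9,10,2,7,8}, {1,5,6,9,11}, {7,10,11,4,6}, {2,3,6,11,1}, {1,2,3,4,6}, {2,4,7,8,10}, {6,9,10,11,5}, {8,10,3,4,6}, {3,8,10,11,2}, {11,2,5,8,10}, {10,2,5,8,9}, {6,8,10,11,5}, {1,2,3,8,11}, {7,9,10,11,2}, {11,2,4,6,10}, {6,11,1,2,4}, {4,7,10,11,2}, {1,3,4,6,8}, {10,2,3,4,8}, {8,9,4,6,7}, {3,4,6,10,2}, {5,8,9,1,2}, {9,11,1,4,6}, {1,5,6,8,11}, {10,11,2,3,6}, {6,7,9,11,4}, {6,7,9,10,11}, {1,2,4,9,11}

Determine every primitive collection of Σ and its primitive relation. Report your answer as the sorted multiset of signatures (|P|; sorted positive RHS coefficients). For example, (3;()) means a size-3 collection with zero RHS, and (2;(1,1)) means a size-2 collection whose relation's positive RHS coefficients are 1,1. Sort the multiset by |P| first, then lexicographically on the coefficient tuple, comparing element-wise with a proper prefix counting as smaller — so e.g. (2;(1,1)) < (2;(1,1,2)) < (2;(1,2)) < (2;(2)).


16 minimal non-faces of Δ(Σ) (on 11 rays):

  P = {1,10}:  v_{1} + v_{10} = 0 ; sig = (2;())
  P = {3,9}:  v_{3} + v_{9} = v_{8} ; sig = (2;(1))
  P = {4,5}:  v_{4} + v_{5} = v_{9} ; sig = (2;(1))
  P = {1,7}:  v_{1} + v_{7} = v_{4} + v_{9} ; sig = (2;(1,1))
  P = {3,7}:  v_{3} + v_{7} = v_{4} + v_{8} + v_{10} ; sig = (2;(1,1,1))
  P = {3,5}:  v_{3} + v_{5} = 2·v_{8} + v_{11} ; sig = (2;(1,2))
  P = {5,7}:  v_{5} + v_{7} = 2·v_{9} + v_{10} ; sig = (2;(1,2))
  P = {2,6,9}:  v_{2} + v_{6} + v_{9} = 0 ; sig = (3;())
  P = {4,8,11}:  v_{4} + v_{8} + v_{11} = 0 ; sig = (3;())
  P = {2,6,8}:  v_{2} + v_{6} + v_{8} = v_{3} ; sig = (3;(1))
  P = {4,9,10}:  v_{4} + v_{9} + v_{10} = v_{7} ; sig = (3;(1))
  P = {8,9,11}:  v_{8} + v_{9} + v_{11} = v_{5} ; sig = (3;(1))
  P = {2,5,6}:  v_{2} + v_{5} + v_{6} = v_{8} + v_{11} ; sig = (3;(1,1))
  P = {2,6,7}:  v_{2} + v_{6} + v_{7} = v_{4} + v_{10} ; sig = (3;(1,1))
  P = {3,4,11}:  v_{3} + v_{4} + v_{11} = v_{2} + v_{6} ; sig = (3;(1,1))
  P = {7,8,11}:  v_{7} + v_{8} + v_{11} = v_{9} + v_{10} ; sig = (3;(1,1))

so the primitive-relation signature multiset is
[(2;()), (2;(1)), (2;(1)), (2;(1,1)), (2;(1,1,1)), (2;(1,2)), (2;(1,2)), (3;()), (3;()), (3;(1)), (3;(1)), (3;(1)), (3;(1,1)), (3;(1,1)), (3;(1,1)), (3;(1,1))]


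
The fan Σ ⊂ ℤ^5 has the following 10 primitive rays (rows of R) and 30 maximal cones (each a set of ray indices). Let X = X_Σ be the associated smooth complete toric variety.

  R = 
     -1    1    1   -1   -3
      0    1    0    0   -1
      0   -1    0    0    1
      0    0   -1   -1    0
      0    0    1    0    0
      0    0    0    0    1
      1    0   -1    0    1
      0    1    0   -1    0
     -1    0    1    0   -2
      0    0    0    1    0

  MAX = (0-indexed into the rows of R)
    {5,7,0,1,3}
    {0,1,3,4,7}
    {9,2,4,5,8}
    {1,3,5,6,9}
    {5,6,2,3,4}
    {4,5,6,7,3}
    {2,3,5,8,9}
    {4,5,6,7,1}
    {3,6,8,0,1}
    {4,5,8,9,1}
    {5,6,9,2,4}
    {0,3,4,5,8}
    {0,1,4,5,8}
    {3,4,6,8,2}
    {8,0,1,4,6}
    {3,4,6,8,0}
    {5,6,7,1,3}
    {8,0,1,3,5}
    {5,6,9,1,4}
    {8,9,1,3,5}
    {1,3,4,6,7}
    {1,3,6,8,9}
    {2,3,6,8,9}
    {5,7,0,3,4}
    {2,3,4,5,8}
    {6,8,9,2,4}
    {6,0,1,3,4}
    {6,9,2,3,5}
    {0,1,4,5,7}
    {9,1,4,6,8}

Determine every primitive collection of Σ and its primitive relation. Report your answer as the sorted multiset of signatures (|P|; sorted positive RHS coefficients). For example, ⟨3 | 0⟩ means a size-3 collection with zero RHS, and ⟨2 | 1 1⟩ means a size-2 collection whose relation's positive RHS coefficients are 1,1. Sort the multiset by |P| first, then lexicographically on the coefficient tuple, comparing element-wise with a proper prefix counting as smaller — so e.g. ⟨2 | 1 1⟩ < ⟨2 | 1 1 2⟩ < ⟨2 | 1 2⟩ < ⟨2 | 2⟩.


The 12 primitive collections of Σ (r=10, n=5):

  {1,2}:  v_{1} + v_{2} = 0  so sig = ⟨2 | 0⟩
  {0,9}:  v_{0} + v_{9} = v_{1} + v_{8}  so sig = ⟨2 | 1 1⟩
  {7,8}:  v_{7} + v_{8} = v_{0} + v_{5}  so sig = ⟨2 | 1 1⟩
  {7,9}:  v_{7} + v_{9} = v_{1} + v_{5}  so sig = ⟨2 | 1 1⟩
  {0,2}:  v_{0} + v_{2} = v_{3} + v_{4} + v_{8}  so sig = ⟨2 | 1 1 1⟩
  {2,7}:  v_{2} + v_{7} = v_{3} + v_{4} + v_{5}  so sig = ⟨2 | 1 1 1⟩
  {3,4,9}:  v_{3} + v_{4} + v_{9} = 0  so sig = ⟨3 | 0⟩
  {5,6,8}:  v_{5} + v_{6} + v_{8} = 0  so sig = ⟨3 | 0⟩
  {0,5,6}:  v_{0} + v_{5} + v_{6} = v_{1} + v_{3} + v_{4}  so sig = ⟨3 | 1 1 1⟩
  {0,6,7}:  v_{0} + v_{6} + v_{7} = 2·v_{1} + 2·v_{3} + 2·v_{4}  so sig = ⟨3 | 2 2 2⟩
  {1,3,4,5}:  v_{1} + v_{3} + v_{4} + v_{5} = v_{7}  so sig = ⟨4 | 1⟩
  {1,3,4,8}:  v_{1} + v_{3} + v_{4} + v_{8} = v_{0}  so sig = ⟨4 | 1⟩

Sorted signature multiset PRS(X):
[⟨2 | 0⟩, ⟨2 | 1 1⟩, ⟨2 | 1 1⟩, ⟨2 | 1 1⟩, ⟨2 | 1 1 1⟩, ⟨2 | 1 1 1⟩, ⟨3 | 0⟩, ⟨3 | 0⟩, ⟨3 | 1 1 1⟩, ⟨3 | 2 2 2⟩, ⟨4 | 1⟩, ⟨4 | 1⟩]


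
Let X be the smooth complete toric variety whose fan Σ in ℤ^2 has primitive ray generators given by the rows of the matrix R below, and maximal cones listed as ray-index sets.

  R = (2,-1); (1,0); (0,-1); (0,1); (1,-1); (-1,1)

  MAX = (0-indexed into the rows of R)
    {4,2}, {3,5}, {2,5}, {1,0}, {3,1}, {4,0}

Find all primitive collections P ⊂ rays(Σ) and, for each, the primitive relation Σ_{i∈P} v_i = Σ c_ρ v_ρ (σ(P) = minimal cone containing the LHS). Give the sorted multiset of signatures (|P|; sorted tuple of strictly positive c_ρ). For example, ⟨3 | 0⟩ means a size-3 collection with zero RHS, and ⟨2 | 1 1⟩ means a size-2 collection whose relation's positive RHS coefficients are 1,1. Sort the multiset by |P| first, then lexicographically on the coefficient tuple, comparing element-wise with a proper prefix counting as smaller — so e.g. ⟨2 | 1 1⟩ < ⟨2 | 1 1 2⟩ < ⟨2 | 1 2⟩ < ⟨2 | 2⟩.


The 9 primitive collections of Σ (r=6, n=2):

  • {2,3}:  v_{2} + v_{3} = 0  →  sig = ⟨2 | 0⟩
  • {4,5}:  v_{4} + v_{5} = 0  →  sig = ⟨2 | 0⟩
  • {0,5}:  v_{0} + v_{5} = v_{1}  →  sig = ⟨2 | 1⟩
  • {1,2}:  v_{1} + v_{2} = v_{4}  →  sig = ⟨2 | 1⟩
  • {1,4}:  v_{1} + v_{4} = v_{0}  →  sig = ⟨2 | 1⟩
  • {1,5}:  v_{1} + v_{5} = v_{3}  →  sig = ⟨2 | 1⟩
  • {3,4}:  v_{3} + v_{4} = v_{1}  →  sig = ⟨2 | 1⟩
  • {0,2}:  v_{0} + v_{2} = 2·v_{4}  →  sig = ⟨2 | 2⟩
  • {0,3}:  v_{0} + v_{3} = 2·v_{1}  →  sig = ⟨2 | 2⟩

Sorted signature multiset PRS(X):
    ⟨2 | 0⟩
    ⟨2 | 0⟩
    ⟨2 | 1⟩
    ⟨2 | 1⟩
    ⟨2 | 1⟩
    ⟨2 | 1⟩
    ⟨2 | 1⟩
    ⟨2 | 2⟩
    ⟨2 | 2⟩


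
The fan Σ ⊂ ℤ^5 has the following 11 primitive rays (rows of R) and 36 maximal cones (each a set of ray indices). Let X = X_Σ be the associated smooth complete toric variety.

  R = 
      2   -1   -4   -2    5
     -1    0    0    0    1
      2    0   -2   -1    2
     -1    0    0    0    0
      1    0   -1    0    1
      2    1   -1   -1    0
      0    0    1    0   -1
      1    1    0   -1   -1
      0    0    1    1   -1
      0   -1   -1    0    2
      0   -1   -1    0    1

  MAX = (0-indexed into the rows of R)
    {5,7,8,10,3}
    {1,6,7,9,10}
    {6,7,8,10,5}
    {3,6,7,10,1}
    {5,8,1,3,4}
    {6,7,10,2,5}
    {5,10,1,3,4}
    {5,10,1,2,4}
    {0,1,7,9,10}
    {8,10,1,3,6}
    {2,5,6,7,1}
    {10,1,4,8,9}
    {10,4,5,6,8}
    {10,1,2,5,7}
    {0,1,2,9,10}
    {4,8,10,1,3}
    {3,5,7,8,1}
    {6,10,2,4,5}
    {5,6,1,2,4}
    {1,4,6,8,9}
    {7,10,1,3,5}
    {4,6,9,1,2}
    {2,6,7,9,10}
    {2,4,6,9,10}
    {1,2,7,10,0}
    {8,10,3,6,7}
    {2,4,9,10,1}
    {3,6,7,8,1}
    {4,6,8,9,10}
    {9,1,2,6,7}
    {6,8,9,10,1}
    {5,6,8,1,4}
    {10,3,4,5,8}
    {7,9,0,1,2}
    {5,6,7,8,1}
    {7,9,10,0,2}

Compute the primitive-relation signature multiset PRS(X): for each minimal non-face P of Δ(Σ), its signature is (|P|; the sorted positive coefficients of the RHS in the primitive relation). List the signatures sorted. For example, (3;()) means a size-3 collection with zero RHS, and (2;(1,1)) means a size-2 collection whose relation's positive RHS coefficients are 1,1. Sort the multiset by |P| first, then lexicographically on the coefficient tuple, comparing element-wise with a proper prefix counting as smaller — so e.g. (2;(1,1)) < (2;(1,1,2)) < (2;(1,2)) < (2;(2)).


Δ(Σ) — 11 vertices, 19 min non-faces:

  P={4,7}:  v_{4} + v_{7} = v_{5}  ⇒ sig = (2;(1))
  P={5,9}:  v_{5} + v_{9} = v_{2}  ⇒ sig = (2;(1))
  P={0,8}:  v_{0} + v_{8} = v_{2} + v_{9}  ⇒ sig = (2;(1,1))
  P={3,9}:  v_{3} + v_{9} = v_{1} + v_{10}  ⇒ sig = (2;(1,1))
  P={2,3}:  v_{2} + v_{3} = v_{1} + v_{5} + v_{10}  ⇒ sig = (2;(1,1,1))
  P={0,5}:  v_{0} + v_{5} = v_{1} + 2·v_{2} + v_{7} + v_{10}  ⇒ sig = (2;(1,1,1,2))
  P={0,4}:  v_{0} + v_{4} = v_{1} + 2·v_{2} + v_{10}  ⇒ sig = (2;(1,1,2))
  P={0,3}:  v_{0} + v_{3} = 2·v_{1} + v_{2} + v_{7} + 2·v_{10}  ⇒ sig = (2;(1,1,2,2))
  P={2,8}:  v_{2} + v_{8} = 2·v_{4} + v_{6}  ⇒ sig = (2;(1,2))
  P={0,6}:  v_{0} + v_{6} = 2·v_{7} + 3·v_{9}  ⇒ sig = (2;(2,3))
  P={3,4,6}:  v_{3} + v_{4} + v_{6} = 0  ⇒ sig = (3;())
  P={3,5,6}:  v_{3} + v_{5} + v_{6} = v_{7}  ⇒ sig = (3;(1))
  P={7,8,9}:  v_{7} + v_{8} + v_{9} = v_{4} + v_{6}  ⇒ sig = (3;(1,1))
  P={1,7,8,10}:  v_{1} + v_{7} + v_{8} + v_{10} = 0  ⇒ sig = (4;())
  P={1,4,6,10}:  v_{1} + v_{4} + v_{6} + v_{10} = v_{9}  ⇒ sig = (4;(1))
  P={1,5,8,10}:  v_{1} + v_{5} + v_{8} + v_{10} = v_{4}  ⇒ sig = (4;(1))
  P={1,5,6,10}:  v_{1} + v_{5} + v_{6} + v_{10} = v_{7} + v_{9}  ⇒ sig = (4;(1,1))
  P={1,2,6,10}:  v_{1} + v_{2} + v_{6} + v_{10} = v_{7} + 2·v_{9}  ⇒ sig = (4;(1,2))
  P={1,2,7,9,10}:  v_{1} + v_{2} + v_{7} + v_{9} + v_{10} = v_{0}  ⇒ sig = (5;(1))

so the primitive-relation signature multiset is
    |P|=2: 10 collections, coeffs (1), (1), (1,1), (1,1), (1,1,1), (1,1,1,2), (1,1,2), (1,1,2,2), (1,2), (2,3)
    |P|=3: 3 collections, coeffs (), (1), (1,1)
    |P|=4: 5 collections, coeffs (), (1), (1), (1,1), (1,2)
    |P|=5: 1 collection, coeffs (1)


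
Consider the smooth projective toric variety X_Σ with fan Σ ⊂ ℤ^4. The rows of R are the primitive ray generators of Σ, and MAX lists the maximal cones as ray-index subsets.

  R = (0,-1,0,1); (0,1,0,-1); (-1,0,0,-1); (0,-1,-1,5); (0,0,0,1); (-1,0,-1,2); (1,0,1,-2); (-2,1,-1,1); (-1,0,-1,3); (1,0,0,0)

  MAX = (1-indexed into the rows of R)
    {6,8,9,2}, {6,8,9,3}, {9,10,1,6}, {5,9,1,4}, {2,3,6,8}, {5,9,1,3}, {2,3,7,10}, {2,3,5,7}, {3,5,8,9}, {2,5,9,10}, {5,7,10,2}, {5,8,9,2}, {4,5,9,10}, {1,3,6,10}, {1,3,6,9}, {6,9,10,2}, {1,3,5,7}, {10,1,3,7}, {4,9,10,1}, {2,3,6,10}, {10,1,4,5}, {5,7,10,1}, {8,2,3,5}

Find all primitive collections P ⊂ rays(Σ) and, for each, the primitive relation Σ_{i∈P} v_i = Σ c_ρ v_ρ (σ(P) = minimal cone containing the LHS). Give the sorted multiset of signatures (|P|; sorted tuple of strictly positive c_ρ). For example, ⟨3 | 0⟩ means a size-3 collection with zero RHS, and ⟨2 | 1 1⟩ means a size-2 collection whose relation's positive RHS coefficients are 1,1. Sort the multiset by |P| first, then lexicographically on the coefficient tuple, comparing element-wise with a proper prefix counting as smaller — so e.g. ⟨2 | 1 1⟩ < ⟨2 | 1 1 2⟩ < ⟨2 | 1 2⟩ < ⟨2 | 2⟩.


16 minimal non-faces of Δ(Σ) (on 10 rays):

  P = {1,2}:  v_{1} + v_{2} = 0  →  sig = ⟨2 | 0⟩
  P = {6,7}:  v_{6} + v_{7} = 0  →  sig = ⟨2 | 0⟩
  P = {5,6}:  v_{5} + v_{6} = v_{9}  →  sig = ⟨2 | 1⟩
  P = {7,9}:  v_{7} + v_{9} = v_{5}  →  sig = ⟨2 | 1⟩
  P = {1,8}:  v_{1} + v_{8} = v_{3} + v_{9}  →  sig = ⟨2 | 1 1⟩
  P = {3,4}:  v_{3} + v_{4} = v_{1} + v_{9}  →  sig = ⟨2 | 1 1⟩
  P = {8,10}:  v_{8} + v_{10} = v_{2} + v_{6}  →  sig = ⟨2 | 1 1⟩
  P = {2,4}:  v_{2} + v_{4} = v_{5} + v_{9} + v_{10}  →  sig = ⟨2 | 1 1 1⟩
  P = {7,8}:  v_{7} + v_{8} = v_{2} + v_{3} + v_{5}  →  sig = ⟨2 | 1 1 1⟩
  P = {4,6}:  v_{4} + v_{6} = v_{1} + 2·v_{9} + v_{10}  →  sig = ⟨2 | 1 1 2⟩
  P = {4,7}:  v_{4} + v_{7} = v_{1} + 2·v_{5} + v_{10}  →  sig = ⟨2 | 1 1 2⟩
  P = {4,8}:  v_{4} + v_{8} = 2·v_{9}  →  sig = ⟨2 | 2⟩
  P = {3,5,10}:  v_{3} + v_{5} + v_{10} = 0  →  sig = ⟨3 | 0⟩
  P = {2,3,9}:  v_{2} + v_{3} + v_{9} = v_{8}  →  sig = ⟨3 | 1⟩
  P = {3,9,10}:  v_{3} + v_{9} + v_{10} = v_{6}  →  sig = ⟨3 | 1⟩
  P = {1,5,9,10}:  v_{1} + v_{5} + v_{9} + v_{10} = v_{4}  →  sig = ⟨4 | 1⟩

so the primitive-relation signature multiset is
    |P|=2: 12 collections, coeffs (), (), (1), (1), (1,1), (1,1), (1,1), (1,1,1), (1,1,1), (1,1,2), (1,1,2), (2)
    |P|=3: 3 collections, coeffs (), (1), (1)
    |P|=4: 1 collection, coeffs (1)
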